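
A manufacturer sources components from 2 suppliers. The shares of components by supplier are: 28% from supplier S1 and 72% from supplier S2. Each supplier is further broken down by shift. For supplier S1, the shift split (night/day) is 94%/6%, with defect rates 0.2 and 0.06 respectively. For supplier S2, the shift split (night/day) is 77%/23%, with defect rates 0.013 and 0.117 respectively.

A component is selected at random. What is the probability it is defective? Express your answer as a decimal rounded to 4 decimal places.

P(D|S1) = 0.94·0.2 + 0.06·0.06 = 0.188 + 0.0036 = 0.1916
P(D|S2) = 0.77·0.013 + 0.23·0.117 = 0.01001 + 0.02691 = 0.03692
By total probability over the outer partition,
P(D) = 0.28·0.1916 + 0.72·0.03692
      = 0.053648 + 0.0265824 = 0.0802304

0.0802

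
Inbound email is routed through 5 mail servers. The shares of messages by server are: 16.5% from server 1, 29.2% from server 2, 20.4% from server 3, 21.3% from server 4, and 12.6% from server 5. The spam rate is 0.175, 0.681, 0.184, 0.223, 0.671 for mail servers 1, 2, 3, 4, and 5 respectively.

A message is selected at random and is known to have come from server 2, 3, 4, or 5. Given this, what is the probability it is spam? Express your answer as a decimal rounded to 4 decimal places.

0.4412

Let J = {2, 3, 4, 5}.
P(J) = 0.292 + 0.204 + 0.213 + 0.126 = 0.835.
P(S ∩ J) = 0.681·0.292 + 0.184·0.204 + 0.223·0.213 + 0.671·0.126 = 0.198852 + 0.037536 + 0.047499 + 0.084546 = 0.368433.
P(S | J) = 0.368433 / 0.835 = 0.441237…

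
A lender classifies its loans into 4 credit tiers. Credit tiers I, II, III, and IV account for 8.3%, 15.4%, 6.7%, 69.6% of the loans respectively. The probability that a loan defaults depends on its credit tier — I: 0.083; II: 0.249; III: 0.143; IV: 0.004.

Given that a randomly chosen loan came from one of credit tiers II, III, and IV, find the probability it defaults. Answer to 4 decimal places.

P(D|S) ≈ 0.0553

Let S = {II, III, IV}.
P(S) = 0.154 + 0.067 + 0.696 = 0.917.
P(D ∩ S) = 0.249·0.154 + 0.143·0.067 + 0.004·0.696 = 0.038346 + 0.009581 + 0.002784 = 0.050711.
P(D | S) = 0.050711 / 0.917 = 0.055301…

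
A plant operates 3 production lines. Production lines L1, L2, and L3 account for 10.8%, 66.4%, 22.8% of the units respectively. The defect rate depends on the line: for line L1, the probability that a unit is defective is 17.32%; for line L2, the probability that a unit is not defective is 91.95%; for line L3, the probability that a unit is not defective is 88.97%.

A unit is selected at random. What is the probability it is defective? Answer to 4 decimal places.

P(D) ≈ 0.0973

P(D|L2) = 1 − 0.9195 = 0.0805.
P(D|L3) = 1 − 0.8897 = 0.1103.
P(D) = P(D|L1)·P(L1) + P(D|L2)·P(L2) + P(D|L3)·P(L3)
      = 0.1732·0.108 + 0.0805·0.664 + 0.1103·0.228
      = 0.0187056 + 0.053452 + 0.0251484 = 0.097306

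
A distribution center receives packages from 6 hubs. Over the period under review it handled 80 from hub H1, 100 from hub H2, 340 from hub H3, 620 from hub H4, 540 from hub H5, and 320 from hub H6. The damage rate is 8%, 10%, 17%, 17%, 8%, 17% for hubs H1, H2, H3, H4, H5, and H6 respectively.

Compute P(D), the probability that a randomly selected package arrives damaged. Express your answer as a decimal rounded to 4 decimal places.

Total: 80 + 100 + 340 + 620 + 540 + 320 = 2000.
P(H1) = 80/2000 = 0.04. P(H2) = 100/2000 = 0.05. P(H3) = 340/2000 = 0.17. P(H4) = 620/2000 = 0.31. P(H5) = 540/2000 = 0.27. P(H6) = 320/2000 = 0.16.
P(D) = P(D|H1)·P(H1) + P(D|H2)·P(H2) + P(D|H3)·P(H3) + P(D|H4)·P(H4) + P(D|H5)·P(H5) + P(D|H6)·P(H6)
      = 0.08·0.04 + 0.1·0.05 + 0.17·0.17 + 0.17·0.31 + 0.08·0.27 + 0.17·0.16
      = 0.0032 + 0.005 + 0.0289 + 0.0527 + 0.0216 + 0.0272 = 0.1386

P(D) ≈ 0.1386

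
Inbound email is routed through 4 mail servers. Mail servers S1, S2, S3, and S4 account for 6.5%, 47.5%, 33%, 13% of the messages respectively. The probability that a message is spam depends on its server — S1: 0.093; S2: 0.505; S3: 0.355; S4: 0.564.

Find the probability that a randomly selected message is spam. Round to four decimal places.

P(S) ≈ 0.4364

P(S) = P(S|S1)·P(S1) + P(S|S2)·P(S2) + P(S|S3)·P(S3) + P(S|S4)·P(S4)
      = 0.093·0.065 + 0.505·0.475 + 0.355·0.33 + 0.564·0.13
      = 0.006045 + 0.239875 + 0.11715 + 0.07332 = 0.43639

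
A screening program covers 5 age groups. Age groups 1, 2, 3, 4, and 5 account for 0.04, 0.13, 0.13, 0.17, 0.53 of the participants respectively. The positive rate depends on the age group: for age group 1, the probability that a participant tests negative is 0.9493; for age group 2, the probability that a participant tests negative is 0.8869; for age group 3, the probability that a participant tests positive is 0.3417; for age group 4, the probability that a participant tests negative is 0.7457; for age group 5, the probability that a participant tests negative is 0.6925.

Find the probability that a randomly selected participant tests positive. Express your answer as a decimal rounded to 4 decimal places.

0.2674

P(T|1) = 1 − 0.9493 = 0.0507.
P(T|2) = 1 − 0.8869 = 0.1131.
P(T|4) = 1 − 0.7457 = 0.2543.
P(T|5) = 1 − 0.6925 = 0.3075.
Using total probability over the partition,
P(T) = P(T|1)·P(1) + P(T|2)·P(2) + P(T|3)·P(3) + P(T|4)·P(4) + P(T|5)·P(5)
      = 0.0507·0.04 + 0.1131·0.13 + 0.3417·0.13 + 0.2543·0.17 + 0.3075·0.53
      = 0.002028 + 0.014703 + 0.044421 + 0.043231 + 0.162975 = 0.267358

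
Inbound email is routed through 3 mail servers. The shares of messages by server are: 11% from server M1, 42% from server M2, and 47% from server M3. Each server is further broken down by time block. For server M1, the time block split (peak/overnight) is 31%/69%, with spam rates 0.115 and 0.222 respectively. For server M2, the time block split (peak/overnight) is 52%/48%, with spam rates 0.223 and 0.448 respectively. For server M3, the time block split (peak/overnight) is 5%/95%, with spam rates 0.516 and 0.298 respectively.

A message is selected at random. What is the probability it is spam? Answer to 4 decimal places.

P(S) ≈ 0.3050

P(S|M1) = 0.31·0.115 + 0.69·0.222 = 0.03565 + 0.15318 = 0.18883
P(S|M2) = 0.52·0.223 + 0.48·0.448 = 0.11596 + 0.21504 = 0.331
P(S|M3) = 0.05·0.516 + 0.95·0.298 = 0.0258 + 0.2831 = 0.3089
By total probability over the outer partition,
P(S) = 0.11·0.18883 + 0.42·0.331 + 0.47·0.3089
      = 0.0207713 + 0.13902 + 0.145183 = 0.3049743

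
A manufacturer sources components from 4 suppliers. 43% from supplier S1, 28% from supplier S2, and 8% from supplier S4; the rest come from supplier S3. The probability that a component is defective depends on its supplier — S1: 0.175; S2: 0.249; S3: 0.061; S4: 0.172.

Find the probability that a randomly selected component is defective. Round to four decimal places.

P(S3) = 1 − (0.43 + 0.28 + 0.08) = 0.21.
P(D) = P(D|S1)·P(S1) + P(D|S2)·P(S2) + P(D|S3)·P(S3) + P(D|S4)·P(S4)
      = 0.175·0.43 + 0.249·0.28 + 0.061·0.21 + 0.172·0.08
      = 0.07525 + 0.06972 + 0.01281 + 0.01376 = 0.17154

0.1715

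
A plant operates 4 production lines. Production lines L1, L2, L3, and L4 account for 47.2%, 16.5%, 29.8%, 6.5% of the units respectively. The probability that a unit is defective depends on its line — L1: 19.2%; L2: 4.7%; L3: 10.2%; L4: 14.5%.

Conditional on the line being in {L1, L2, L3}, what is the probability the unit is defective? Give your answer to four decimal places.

Let S = {L1, L2, L3}.
P(S) = 0.472 + 0.165 + 0.298 = 0.935.
P(D ∩ S) = 0.192·0.472 + 0.047·0.165 + 0.102·0.298 = 0.090624 + 0.007755 + 0.030396 = 0.128775.
P(D | S) = 0.128775 / 0.935 = 0.137727…

P(D|S) ≈ 0.1377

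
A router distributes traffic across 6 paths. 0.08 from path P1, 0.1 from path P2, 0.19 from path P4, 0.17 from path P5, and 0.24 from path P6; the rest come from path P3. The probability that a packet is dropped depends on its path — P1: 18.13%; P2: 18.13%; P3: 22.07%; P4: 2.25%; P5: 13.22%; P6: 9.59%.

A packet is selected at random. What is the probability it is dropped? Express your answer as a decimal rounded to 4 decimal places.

P(L) ≈ 0.1310

P(P3) = 1 − (0.08 + 0.1 + 0.19 + 0.17 + 0.24) = 0.22.
P(L) = P(L|P1)·P(P1) + P(L|P2)·P(P2) + P(L|P3)·P(P3) + P(L|P4)·P(P4) + P(L|P5)·P(P5) + P(L|P6)·P(P6)
      = 0.1813·0.08 + 0.1813·0.1 + 0.2207·0.22 + 0.0225·0.19 + 0.1322·0.17 + 0.0959·0.24
      = 0.014504 + 0.01813 + 0.048554 + 0.004275 + 0.022474 + 0.023016 = 0.130953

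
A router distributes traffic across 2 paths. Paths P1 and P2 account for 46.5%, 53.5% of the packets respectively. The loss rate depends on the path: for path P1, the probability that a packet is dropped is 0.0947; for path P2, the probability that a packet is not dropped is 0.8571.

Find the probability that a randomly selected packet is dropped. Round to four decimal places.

P(L|P2) = 1 − 0.8571 = 0.1429.
P(L) = P(L|P1)·P(P1) + P(L|P2)·P(P2)
      = 0.0947·0.465 + 0.1429·0.535
      = 0.0440355 + 0.0764515 = 0.120487

P(L) ≈ 0.1205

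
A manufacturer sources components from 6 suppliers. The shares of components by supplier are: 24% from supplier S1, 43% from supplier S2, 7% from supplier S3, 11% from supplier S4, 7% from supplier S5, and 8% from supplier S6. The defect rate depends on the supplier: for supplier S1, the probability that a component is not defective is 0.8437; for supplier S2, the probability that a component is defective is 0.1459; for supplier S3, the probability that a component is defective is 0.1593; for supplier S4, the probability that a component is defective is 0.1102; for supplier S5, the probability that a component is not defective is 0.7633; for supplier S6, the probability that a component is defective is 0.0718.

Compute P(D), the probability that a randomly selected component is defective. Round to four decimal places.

P(D|S1) = 1 − 0.8437 = 0.1563.
P(D|S5) = 1 − 0.7633 = 0.2367.
P(D) = P(D|S1)·P(S1) + P(D|S2)·P(S2) + P(D|S3)·P(S3) + P(D|S4)·P(S4) + P(D|S5)·P(S5) + P(D|S6)·P(S6)
      = 0.1563·0.24 + 0.1459·0.43 + 0.1593·0.07 + 0.1102·0.11 + 0.2367·0.07 + 0.0718·0.08
      = 0.037512 + 0.062737 + 0.011151 + 0.012122 + 0.016569 + 0.005744 = 0.145835

P(D) ≈ 0.1458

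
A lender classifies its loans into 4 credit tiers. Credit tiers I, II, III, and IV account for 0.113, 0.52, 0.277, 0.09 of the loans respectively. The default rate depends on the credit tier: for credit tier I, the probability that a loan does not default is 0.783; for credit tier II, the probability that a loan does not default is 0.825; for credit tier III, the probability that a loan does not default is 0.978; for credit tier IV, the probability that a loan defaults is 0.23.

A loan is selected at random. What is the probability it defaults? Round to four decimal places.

P(D|I) = 1 − 0.783 = 0.217.
P(D|II) = 1 − 0.825 = 0.175.
P(D|III) = 1 − 0.978 = 0.022.
P(D) = P(D|I)·P(I) + P(D|II)·P(II) + P(D|III)·P(III) + P(D|IV)·P(IV)
      = 0.217·0.113 + 0.175·0.52 + 0.022·0.277 + 0.23·0.09
      = 0.024521 + 0.091 + 0.006094 + 0.0207 = 0.142315

P(D) ≈ 0.1423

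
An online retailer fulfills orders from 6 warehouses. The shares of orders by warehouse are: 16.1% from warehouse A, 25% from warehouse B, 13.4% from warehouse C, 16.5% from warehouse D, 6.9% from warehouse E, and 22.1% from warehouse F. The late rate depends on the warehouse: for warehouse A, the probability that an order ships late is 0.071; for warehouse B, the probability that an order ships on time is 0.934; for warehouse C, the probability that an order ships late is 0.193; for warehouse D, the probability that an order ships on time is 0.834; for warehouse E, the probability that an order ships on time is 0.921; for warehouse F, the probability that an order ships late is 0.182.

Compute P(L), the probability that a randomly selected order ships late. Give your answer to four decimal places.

0.1269

P(L|B) = 1 − 0.934 = 0.066.
P(L|D) = 1 − 0.834 = 0.166.
P(L|E) = 1 − 0.921 = 0.079.
P(L) = P(L|A)·P(A) + P(L|B)·P(B) + P(L|C)·P(C) + P(L|D)·P(D) + P(L|E)·P(E) + P(L|F)·P(F)
      = 0.071·0.161 + 0.066·0.25 + 0.193·0.134 + 0.166·0.165 + 0.079·0.069 + 0.182·0.221
      = 0.011431 + 0.0165 + 0.025862 + 0.02739 + 0.005451 + 0.040222 = 0.126856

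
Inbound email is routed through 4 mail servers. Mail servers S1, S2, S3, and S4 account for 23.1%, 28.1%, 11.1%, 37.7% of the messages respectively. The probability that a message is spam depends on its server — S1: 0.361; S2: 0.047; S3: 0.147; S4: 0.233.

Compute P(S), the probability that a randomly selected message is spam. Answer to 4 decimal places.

P(S) = P(S|S1)·P(S1) + P(S|S2)·P(S2) + P(S|S3)·P(S3) + P(S|S4)·P(S4)
      = 0.361·0.231 + 0.047·0.281 + 0.147·0.111 + 0.233·0.377
      = 0.083391 + 0.013207 + 0.016317 + 0.087841 = 0.200756

P(S) ≈ 0.2008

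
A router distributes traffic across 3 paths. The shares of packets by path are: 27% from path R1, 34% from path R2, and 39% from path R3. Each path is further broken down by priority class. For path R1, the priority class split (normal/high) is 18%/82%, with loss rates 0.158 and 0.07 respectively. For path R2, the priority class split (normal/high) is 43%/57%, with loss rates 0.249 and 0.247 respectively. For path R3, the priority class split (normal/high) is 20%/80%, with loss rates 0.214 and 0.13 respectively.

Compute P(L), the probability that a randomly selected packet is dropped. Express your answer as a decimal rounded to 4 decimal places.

P(L|R1) = 0.18·0.158 + 0.82·0.07 = 0.02844 + 0.0574 = 0.08584
P(L|R2) = 0.43·0.249 + 0.57·0.247 = 0.10707 + 0.14079 = 0.24786
P(L|R3) = 0.2·0.214 + 0.8·0.13 = 0.0428 + 0.104 = 0.1468
By total probability over the outer partition,
P(L) = 0.27·0.08584 + 0.34·0.24786 + 0.39·0.1468
      = 0.0231768 + 0.0842724 + 0.057252 = 0.1647012

P(L) ≈ 0.1647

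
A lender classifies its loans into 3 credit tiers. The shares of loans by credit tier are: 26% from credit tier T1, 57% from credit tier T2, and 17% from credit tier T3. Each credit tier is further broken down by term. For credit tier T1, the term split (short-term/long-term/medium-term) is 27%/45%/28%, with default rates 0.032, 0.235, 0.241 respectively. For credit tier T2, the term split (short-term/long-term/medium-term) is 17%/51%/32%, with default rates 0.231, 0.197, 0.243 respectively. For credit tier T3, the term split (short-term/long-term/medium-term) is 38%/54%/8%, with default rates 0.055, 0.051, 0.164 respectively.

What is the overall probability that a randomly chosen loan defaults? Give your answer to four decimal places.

P(D) ≈ 0.1817

P(D|T1) = 0.27·0.032 + 0.45·0.235 + 0.28·0.241 = 0.00864 + 0.10575 + 0.06748 = 0.18187
P(D|T2) = 0.17·0.231 + 0.51·0.197 + 0.32·0.243 = 0.03927 + 0.10047 + 0.07776 = 0.2175
P(D|T3) = 0.38·0.055 + 0.54·0.051 + 0.08·0.164 = 0.0209 + 0.02754 + 0.01312 = 0.06156
Then overall,
P(D) = 0.26·0.18187 + 0.57·0.2175 + 0.17·0.06156
      = 0.0472862 + 0.123975 + 0.0104652 = 0.1817264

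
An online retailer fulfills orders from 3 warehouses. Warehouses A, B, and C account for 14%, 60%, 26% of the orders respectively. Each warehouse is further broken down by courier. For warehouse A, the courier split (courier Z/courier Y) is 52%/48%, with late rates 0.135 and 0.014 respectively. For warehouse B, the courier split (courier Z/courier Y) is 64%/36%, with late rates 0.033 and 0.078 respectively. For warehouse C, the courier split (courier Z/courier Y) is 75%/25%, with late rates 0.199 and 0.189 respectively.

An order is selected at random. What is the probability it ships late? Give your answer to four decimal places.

P(L|A) = 0.52·0.135 + 0.48·0.014 = 0.0702 + 0.00672 = 0.07692
P(L|B) = 0.64·0.033 + 0.36·0.078 = 0.02112 + 0.02808 = 0.0492
P(L|C) = 0.75·0.199 + 0.25·0.189 = 0.14925 + 0.04725 = 0.1965
By total probability over the outer partition,
P(L) = 0.14·0.07692 + 0.6·0.0492 + 0.26·0.1965
      = 0.0107688 + 0.02952 + 0.05109 = 0.0913788

P(L) ≈ 0.0914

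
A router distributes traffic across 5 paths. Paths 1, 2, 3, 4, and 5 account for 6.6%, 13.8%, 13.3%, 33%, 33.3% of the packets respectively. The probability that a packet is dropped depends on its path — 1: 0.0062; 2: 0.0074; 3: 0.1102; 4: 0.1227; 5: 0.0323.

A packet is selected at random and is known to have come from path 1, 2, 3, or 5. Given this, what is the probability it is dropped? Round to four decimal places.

Let S = {1, 2, 3, 5}.
P(S) = 0.066 + 0.138 + 0.133 + 0.333 = 0.67.
P(L ∩ S) = 0.0062·0.066 + 0.0074·0.138 + 0.1102·0.133 + 0.0323·0.333 = 0.0004092 + 0.0010212 + 0.0146566 + 0.0107559 = 0.0268429.
P(L | S) = 0.0268429 / 0.67 = 0.040064…

P(L|S) ≈ 0.0401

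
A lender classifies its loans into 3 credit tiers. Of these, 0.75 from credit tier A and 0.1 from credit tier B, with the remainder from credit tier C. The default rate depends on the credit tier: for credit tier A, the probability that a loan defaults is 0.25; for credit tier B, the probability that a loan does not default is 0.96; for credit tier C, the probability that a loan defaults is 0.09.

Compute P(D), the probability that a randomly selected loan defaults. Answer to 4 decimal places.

P(D) ≈ 0.2050

P(C) = 1 − (0.75 + 0.1) = 0.15.
P(D|B) = 1 − 0.96 = 0.04.
P(D) = P(D|A)·P(A) + P(D|B)·P(B) + P(D|C)·P(C)
      = 0.25·0.75 + 0.04·0.1 + 0.09·0.15
      = 0.1875 + 0.004 + 0.0135 = 0.205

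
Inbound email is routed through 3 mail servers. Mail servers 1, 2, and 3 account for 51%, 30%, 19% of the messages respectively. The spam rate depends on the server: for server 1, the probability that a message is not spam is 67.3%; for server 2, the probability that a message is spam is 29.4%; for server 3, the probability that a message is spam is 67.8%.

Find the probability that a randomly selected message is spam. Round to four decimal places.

P(S|1) = 1 − 0.673 = 0.327.
Using total probability over the partition,
P(S) = P(S|1)·P(1) + P(S|2)·P(2) + P(S|3)·P(3)
      = 0.327·0.51 + 0.294·0.3 + 0.678·0.19
      = 0.16677 + 0.0882 + 0.12882 = 0.38379

0.3838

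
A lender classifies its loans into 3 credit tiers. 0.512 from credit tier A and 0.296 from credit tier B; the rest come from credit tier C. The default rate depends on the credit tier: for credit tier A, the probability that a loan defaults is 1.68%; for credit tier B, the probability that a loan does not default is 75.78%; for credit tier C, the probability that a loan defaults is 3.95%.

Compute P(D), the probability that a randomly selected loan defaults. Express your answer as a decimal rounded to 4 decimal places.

P(D) ≈ 0.0879

P(C) = 1 − (0.512 + 0.296) = 0.192.
P(D|B) = 1 − 0.7578 = 0.2422.
P(D) = P(D|A)·P(A) + P(D|B)·P(B) + P(D|C)·P(C)
      = 0.0168·0.512 + 0.2422·0.296 + 0.0395·0.192
      = 0.0086016 + 0.0716912 + 0.007584 = 0.0878768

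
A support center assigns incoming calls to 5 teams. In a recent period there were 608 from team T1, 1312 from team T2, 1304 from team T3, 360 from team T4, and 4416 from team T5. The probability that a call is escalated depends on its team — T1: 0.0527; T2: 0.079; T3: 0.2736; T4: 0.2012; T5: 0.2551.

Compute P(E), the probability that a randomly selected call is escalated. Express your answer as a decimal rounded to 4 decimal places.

Total: 608 + 1312 + 1304 + 360 + 4416 = 8000.
P(T1) = 608/8000 = 0.076. P(T2) = 1312/8000 = 0.164. P(T3) = 1304/8000 = 0.163. P(T4) = 360/8000 = 0.045. P(T5) = 4416/8000 = 0.552.
P(E) = P(E|T1)·P(T1) + P(E|T2)·P(T2) + P(E|T3)·P(T3) + P(E|T4)·P(T4) + P(E|T5)·P(T5)
      = 0.0527·0.076 + 0.079·0.164 + 0.2736·0.163 + 0.2012·0.045 + 0.2551·0.552
      = 0.0040052 + 0.012956 + 0.0445968 + 0.009054 + 0.1408152 = 0.2114272

0.2114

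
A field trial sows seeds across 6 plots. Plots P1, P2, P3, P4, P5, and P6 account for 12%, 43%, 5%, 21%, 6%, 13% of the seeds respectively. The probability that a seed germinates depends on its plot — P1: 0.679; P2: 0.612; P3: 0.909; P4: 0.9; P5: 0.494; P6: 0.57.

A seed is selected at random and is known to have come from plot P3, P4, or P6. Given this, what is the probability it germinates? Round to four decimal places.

Let S = {P3, P4, P6}.
P(S) = 0.05 + 0.21 + 0.13 = 0.39.
P(G ∩ S) = 0.909·0.05 + 0.9·0.21 + 0.57·0.13 = 0.04545 + 0.189 + 0.0741 = 0.30855.
P(G | S) = 0.30855 / 0.39 = 0.791154…

0.7912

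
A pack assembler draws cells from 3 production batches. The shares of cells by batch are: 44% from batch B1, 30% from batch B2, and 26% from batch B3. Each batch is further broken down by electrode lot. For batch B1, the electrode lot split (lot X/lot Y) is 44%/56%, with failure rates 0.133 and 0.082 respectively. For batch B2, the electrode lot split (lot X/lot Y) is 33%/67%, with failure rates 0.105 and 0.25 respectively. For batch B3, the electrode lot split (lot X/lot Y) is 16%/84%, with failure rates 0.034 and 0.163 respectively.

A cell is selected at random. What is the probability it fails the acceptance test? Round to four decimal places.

P(F) ≈ 0.1436

P(F|B1) = 0.44·0.133 + 0.56·0.082 = 0.05852 + 0.04592 = 0.10444
P(F|B2) = 0.33·0.105 + 0.67·0.25 = 0.03465 + 0.1675 = 0.20215
P(F|B3) = 0.16·0.034 + 0.84·0.163 = 0.00544 + 0.13692 = 0.14236
Then overall,
P(F) = 0.44·0.10444 + 0.3·0.20215 + 0.26·0.14236
      = 0.0459536 + 0.060645 + 0.0370136 = 0.1436122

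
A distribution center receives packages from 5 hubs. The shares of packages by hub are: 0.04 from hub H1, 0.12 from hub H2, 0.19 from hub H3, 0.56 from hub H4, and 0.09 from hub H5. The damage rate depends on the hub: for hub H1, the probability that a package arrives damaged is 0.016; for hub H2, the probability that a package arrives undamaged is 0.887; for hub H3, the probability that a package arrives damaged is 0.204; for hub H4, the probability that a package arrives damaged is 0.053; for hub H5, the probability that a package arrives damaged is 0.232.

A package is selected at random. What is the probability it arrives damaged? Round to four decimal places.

P(D) ≈ 0.1035

P(D|H2) = 1 − 0.887 = 0.113.
P(D) = P(D|H1)·P(H1) + P(D|H2)·P(H2) + P(D|H3)·P(H3) + P(D|H4)·P(H4) + P(D|H5)·P(H5)
      = 0.016·0.04 + 0.113·0.12 + 0.204·0.19 + 0.053·0.56 + 0.232·0.09
      = 0.00064 + 0.01356 + 0.03876 + 0.02968 + 0.02088 = 0.10352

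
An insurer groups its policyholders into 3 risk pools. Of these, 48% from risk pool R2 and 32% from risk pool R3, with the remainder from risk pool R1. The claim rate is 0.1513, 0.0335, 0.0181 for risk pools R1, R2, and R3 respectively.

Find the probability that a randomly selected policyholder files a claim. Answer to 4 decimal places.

0.0521

P(R1) = 1 − (0.48 + 0.32) = 0.2.
By the law of total probability,
P(C) = P(C|R1)·P(R1) + P(C|R2)·P(R2) + P(C|R3)·P(R3)
      = 0.1513·0.2 + 0.0335·0.48 + 0.0181·0.32
      = 0.03026 + 0.01608 + 0.005792 = 0.052132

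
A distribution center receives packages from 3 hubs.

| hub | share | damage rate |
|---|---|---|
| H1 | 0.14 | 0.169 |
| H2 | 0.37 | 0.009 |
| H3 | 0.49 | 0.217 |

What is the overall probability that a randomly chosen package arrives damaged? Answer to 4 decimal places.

0.1333

P(D) = P(D|H1)·P(H1) + P(D|H2)·P(H2) + P(D|H3)·P(H3)
      = 0.169·0.14 + 0.009·0.37 + 0.217·0.49
      = 0.02366 + 0.00333 + 0.10633 = 0.13332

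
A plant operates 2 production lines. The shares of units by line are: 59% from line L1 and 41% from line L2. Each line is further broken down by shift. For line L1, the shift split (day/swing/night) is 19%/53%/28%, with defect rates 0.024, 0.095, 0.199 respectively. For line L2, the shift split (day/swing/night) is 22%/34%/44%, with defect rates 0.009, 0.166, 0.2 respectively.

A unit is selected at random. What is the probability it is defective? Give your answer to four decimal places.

P(D|L1) = 0.19·0.024 + 0.53·0.095 + 0.28·0.199 = 0.00456 + 0.05035 + 0.05572 = 0.11063
P(D|L2) = 0.22·0.009 + 0.34·0.166 + 0.44·0.2 = 0.00198 + 0.05644 + 0.088 = 0.14642
Then overall,
P(D) = 0.59·0.11063 + 0.41·0.14642
      = 0.0652717 + 0.0600322 = 0.1253039

P(D) ≈ 0.1253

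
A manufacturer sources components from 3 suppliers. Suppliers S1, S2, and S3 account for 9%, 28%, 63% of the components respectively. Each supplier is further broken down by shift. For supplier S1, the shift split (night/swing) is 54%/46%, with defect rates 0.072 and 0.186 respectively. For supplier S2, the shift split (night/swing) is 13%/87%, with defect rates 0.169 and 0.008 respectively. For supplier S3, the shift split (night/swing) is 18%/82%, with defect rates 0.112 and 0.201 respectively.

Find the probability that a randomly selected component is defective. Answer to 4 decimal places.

P(D) ≈ 0.1358

P(D|S1) = 0.54·0.072 + 0.46·0.186 = 0.03888 + 0.08556 = 0.12444
P(D|S2) = 0.13·0.169 + 0.87·0.008 = 0.02197 + 0.00696 = 0.02893
P(D|S3) = 0.18·0.112 + 0.82·0.201 = 0.02016 + 0.16482 = 0.18498
Then overall,
P(D) = 0.09·0.12444 + 0.28·0.02893 + 0.63·0.18498
      = 0.0111996 + 0.0081004 + 0.1165374 = 0.1358374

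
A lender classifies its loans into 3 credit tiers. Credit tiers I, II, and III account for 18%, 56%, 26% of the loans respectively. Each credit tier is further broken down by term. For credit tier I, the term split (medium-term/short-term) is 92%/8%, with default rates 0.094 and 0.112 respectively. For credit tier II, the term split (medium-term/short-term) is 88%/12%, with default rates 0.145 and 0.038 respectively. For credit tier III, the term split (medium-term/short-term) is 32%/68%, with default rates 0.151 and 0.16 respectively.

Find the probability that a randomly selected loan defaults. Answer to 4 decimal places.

P(D|I) = 0.92·0.094 + 0.08·0.112 = 0.08648 + 0.00896 = 0.09544
P(D|II) = 0.88·0.145 + 0.12·0.038 = 0.1276 + 0.00456 = 0.13216
P(D|III) = 0.32·0.151 + 0.68·0.16 = 0.04832 + 0.1088 = 0.15712
By total probability over the outer partition,
P(D) = 0.18·0.09544 + 0.56·0.13216 + 0.26·0.15712
      = 0.0171792 + 0.0740096 + 0.0408512 = 0.13204

P(D) ≈ 0.1320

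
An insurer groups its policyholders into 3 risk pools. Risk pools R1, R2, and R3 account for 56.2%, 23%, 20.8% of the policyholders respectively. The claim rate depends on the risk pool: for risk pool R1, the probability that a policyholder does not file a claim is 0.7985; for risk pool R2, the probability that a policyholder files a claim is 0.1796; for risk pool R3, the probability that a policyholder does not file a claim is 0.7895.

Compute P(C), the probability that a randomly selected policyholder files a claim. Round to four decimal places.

P(C) ≈ 0.1983

P(C|R1) = 1 − 0.7985 = 0.2015.
P(C|R3) = 1 − 0.7895 = 0.2105.
Using total probability over the partition,
P(C) = P(C|R1)·P(R1) + P(C|R2)·P(R2) + P(C|R3)·P(R3)
      = 0.2015·0.562 + 0.1796·0.23 + 0.2105·0.208
      = 0.113243 + 0.041308 + 0.043784 = 0.198335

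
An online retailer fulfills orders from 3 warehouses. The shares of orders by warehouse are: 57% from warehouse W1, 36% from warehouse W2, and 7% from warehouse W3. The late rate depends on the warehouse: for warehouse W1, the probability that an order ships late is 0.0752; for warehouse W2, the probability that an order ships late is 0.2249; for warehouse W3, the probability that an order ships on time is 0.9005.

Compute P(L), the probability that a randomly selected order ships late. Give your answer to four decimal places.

P(L|W3) = 1 − 0.9005 = 0.0995.
Using total probability over the partition,
P(L) = P(L|W1)·P(W1) + P(L|W2)·P(W2) + P(L|W3)·P(W3)
      = 0.0752·0.57 + 0.2249·0.36 + 0.0995·0.07
      = 0.042864 + 0.080964 + 0.006965 = 0.130793

0.1308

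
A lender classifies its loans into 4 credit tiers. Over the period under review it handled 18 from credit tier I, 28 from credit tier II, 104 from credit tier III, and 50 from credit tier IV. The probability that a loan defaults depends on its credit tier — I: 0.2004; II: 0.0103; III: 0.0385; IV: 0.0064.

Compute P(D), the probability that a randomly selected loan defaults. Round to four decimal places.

P(D) ≈ 0.0411

Total: 18 + 28 + 104 + 50 = 200.
P(I) = 18/200 = 0.09. P(II) = 28/200 = 0.14. P(III) = 104/200 = 0.52. P(IV) = 50/200 = 0.25.
P(D) = P(D|I)·P(I) + P(D|II)·P(II) + P(D|III)·P(III) + P(D|IV)·P(IV)
      = 0.2004·0.09 + 0.0103·0.14 + 0.0385·0.52 + 0.0064·0.25
      = 0.018036 + 0.001442 + 0.02002 + 0.0016 = 0.041098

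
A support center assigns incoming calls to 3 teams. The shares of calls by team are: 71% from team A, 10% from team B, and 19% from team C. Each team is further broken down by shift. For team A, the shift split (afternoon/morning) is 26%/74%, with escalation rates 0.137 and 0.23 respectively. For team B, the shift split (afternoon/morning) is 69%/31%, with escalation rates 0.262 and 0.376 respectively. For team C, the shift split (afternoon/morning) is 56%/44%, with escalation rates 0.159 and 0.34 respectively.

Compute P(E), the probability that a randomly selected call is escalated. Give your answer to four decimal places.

0.2212

P(E|A) = 0.26·0.137 + 0.74·0.23 = 0.03562 + 0.1702 = 0.20582
P(E|B) = 0.69·0.262 + 0.31·0.376 = 0.18078 + 0.11656 = 0.29734
P(E|C) = 0.56·0.159 + 0.44·0.34 = 0.08904 + 0.1496 = 0.23864
Then overall,
P(E) = 0.71·0.20582 + 0.1·0.29734 + 0.19·0.23864
      = 0.1461322 + 0.029734 + 0.0453416 = 0.2212078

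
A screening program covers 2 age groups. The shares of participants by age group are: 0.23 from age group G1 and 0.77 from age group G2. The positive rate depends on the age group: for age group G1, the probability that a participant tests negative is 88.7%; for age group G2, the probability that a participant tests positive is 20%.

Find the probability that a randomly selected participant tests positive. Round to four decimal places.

P(T) ≈ 0.1800

P(T|G1) = 1 − 0.887 = 0.113.
P(T) = P(T|G1)·P(G1) + P(T|G2)·P(G2)
      = 0.113·0.23 + 0.2·0.77
      = 0.02599 + 0.154 = 0.17999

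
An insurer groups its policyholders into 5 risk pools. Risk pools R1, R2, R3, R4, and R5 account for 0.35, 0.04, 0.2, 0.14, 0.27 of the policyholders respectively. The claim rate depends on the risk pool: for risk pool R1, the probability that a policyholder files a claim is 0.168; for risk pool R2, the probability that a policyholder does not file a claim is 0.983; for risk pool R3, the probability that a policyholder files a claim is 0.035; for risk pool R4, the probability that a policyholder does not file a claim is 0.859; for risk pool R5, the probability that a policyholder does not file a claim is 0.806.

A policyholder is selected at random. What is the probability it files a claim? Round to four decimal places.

P(C|R2) = 1 − 0.983 = 0.017.
P(C|R4) = 1 − 0.859 = 0.141.
P(C|R5) = 1 − 0.806 = 0.194.
P(C) = P(C|R1)·P(R1) + P(C|R2)·P(R2) + P(C|R3)·P(R3) + P(C|R4)·P(R4) + P(C|R5)·P(R5)
      = 0.168·0.35 + 0.017·0.04 + 0.035·0.2 + 0.141·0.14 + 0.194·0.27
      = 0.0588 + 0.00068 + 0.007 + 0.01974 + 0.05238 = 0.1386

0.1386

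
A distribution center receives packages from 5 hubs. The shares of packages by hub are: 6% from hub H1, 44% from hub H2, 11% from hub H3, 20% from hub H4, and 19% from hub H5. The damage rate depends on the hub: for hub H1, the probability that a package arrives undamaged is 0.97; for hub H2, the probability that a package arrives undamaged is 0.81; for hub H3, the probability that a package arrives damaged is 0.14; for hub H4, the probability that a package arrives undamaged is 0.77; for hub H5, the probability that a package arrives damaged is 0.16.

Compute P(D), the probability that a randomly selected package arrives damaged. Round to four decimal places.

P(D|H1) = 1 − 0.97 = 0.03.
P(D|H2) = 1 − 0.81 = 0.19.
P(D|H4) = 1 − 0.77 = 0.23.
By the law of total probability,
P(D) = P(D|H1)·P(H1) + P(D|H2)·P(H2) + P(D|H3)·P(H3) + P(D|H4)·P(H4) + P(D|H5)·P(H5)
      = 0.03·0.06 + 0.19·0.44 + 0.14·0.11 + 0.23·0.2 + 0.16·0.19
      = 0.0018 + 0.0836 + 0.0154 + 0.046 + 0.0304 = 0.1772

P(D) ≈ 0.1772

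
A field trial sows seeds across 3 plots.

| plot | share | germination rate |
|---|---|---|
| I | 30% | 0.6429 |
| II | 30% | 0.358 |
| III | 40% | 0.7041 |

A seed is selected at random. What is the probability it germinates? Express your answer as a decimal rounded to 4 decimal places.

By the law of total probability,
P(G) = P(G|I)·P(I) + P(G|II)·P(II) + P(G|III)·P(III)
      = 0.6429·0.3 + 0.358·0.3 + 0.7041·0.4
      = 0.19287 + 0.1074 + 0.28164 = 0.58191

0.5819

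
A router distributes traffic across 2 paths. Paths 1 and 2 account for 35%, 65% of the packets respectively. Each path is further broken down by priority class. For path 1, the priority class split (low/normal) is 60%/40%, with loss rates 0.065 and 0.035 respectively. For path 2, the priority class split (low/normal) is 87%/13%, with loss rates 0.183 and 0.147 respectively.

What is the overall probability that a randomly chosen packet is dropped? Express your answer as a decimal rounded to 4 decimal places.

0.1345

P(L|1) = 0.6·0.065 + 0.4·0.035 = 0.039 + 0.014 = 0.053
P(L|2) = 0.87·0.183 + 0.13·0.147 = 0.15921 + 0.01911 = 0.17832
By total probability over the outer partition,
P(L) = 0.35·0.053 + 0.65·0.17832
      = 0.01855 + 0.115908 = 0.134458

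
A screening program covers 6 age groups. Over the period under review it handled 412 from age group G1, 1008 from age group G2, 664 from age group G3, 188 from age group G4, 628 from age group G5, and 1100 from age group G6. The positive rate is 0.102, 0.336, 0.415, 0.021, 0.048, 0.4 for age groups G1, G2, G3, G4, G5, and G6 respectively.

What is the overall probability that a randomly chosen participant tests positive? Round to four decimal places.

0.2826

Total: 412 + 1008 + 664 + 188 + 628 + 1100 = 4000.
P(G1) = 412/4000 = 0.103. P(G2) = 1008/4000 = 0.252. P(G3) = 664/4000 = 0.166. P(G4) = 188/4000 = 0.047. P(G5) = 628/4000 = 0.157. P(G6) = 1100/4000 = 0.275.
Using total probability over the partition,
P(T) = P(T|G1)·P(G1) + P(T|G2)·P(G2) + P(T|G3)·P(G3) + P(T|G4)·P(G4) + P(T|G5)·P(G5) + P(T|G6)·P(G6)
      = 0.102·0.103 + 0.336·0.252 + 0.415·0.166 + 0.021·0.047 + 0.048·0.157 + 0.4·0.275
      = 0.010506 + 0.084672 + 0.06889 + 0.000987 + 0.007536 + 0.11 = 0.282591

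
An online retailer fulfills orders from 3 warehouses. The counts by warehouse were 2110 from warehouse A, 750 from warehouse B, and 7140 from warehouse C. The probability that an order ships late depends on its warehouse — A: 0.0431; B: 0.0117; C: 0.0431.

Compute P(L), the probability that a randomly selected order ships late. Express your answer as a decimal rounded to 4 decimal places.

P(L) ≈ 0.0407

Total: 2110 + 750 + 7140 = 10000.
P(A) = 2110/10000 = 0.211. P(B) = 750/10000 = 0.075. P(C) = 7140/10000 = 0.714.
Using total probability over the partition,
P(L) = P(L|A)·P(A) + P(L|B)·P(B) + P(L|C)·P(C)
      = 0.0431·0.211 + 0.0117·0.075 + 0.0431·0.714
      = 0.0090941 + 0.0008775 + 0.0307734 = 0.040745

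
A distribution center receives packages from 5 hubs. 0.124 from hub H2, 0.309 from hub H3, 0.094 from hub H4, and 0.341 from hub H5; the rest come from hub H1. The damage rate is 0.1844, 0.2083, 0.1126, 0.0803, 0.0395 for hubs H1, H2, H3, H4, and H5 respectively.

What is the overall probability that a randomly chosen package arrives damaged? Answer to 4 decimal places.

P(H1) = 1 − (0.124 + 0.309 + 0.094 + 0.341) = 0.132.
By the law of total probability,
P(D) = P(D|H1)·P(H1) + P(D|H2)·P(H2) + P(D|H3)·P(H3) + P(D|H4)·P(H4) + P(D|H5)·P(H5)
      = 0.1844·0.132 + 0.2083·0.124 + 0.1126·0.309 + 0.0803·0.094 + 0.0395·0.341
      = 0.0243408 + 0.0258292 + 0.0347934 + 0.0075482 + 0.0134695 = 0.1059811

P(D) ≈ 0.1060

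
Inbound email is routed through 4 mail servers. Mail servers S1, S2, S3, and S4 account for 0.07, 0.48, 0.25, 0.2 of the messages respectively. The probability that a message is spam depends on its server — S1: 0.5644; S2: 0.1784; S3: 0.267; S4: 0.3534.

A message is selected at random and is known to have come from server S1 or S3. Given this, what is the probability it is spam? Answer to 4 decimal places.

0.3321

Let J = {S1, S3}.
P(J) = 0.07 + 0.25 = 0.32.
P(S ∩ J) = 0.5644·0.07 + 0.267·0.25 = 0.039508 + 0.06675 = 0.106258.
P(S | J) = 0.106258 / 0.32 = 0.332056…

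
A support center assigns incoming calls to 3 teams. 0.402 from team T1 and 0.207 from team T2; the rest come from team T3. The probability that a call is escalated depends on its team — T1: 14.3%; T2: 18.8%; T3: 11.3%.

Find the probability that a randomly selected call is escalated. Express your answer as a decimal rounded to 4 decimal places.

P(T3) = 1 − (0.402 + 0.207) = 0.391.
P(E) = P(E|T1)·P(T1) + P(E|T2)·P(T2) + P(E|T3)·P(T3)
      = 0.143·0.402 + 0.188·0.207 + 0.113·0.391
      = 0.057486 + 0.038916 + 0.044183 = 0.140585

P(E) ≈ 0.1406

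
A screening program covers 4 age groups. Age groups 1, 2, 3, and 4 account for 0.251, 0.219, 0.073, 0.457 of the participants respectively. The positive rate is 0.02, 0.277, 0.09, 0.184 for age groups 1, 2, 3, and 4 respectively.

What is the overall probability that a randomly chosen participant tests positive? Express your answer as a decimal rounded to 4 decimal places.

P(T) ≈ 0.1563

By the law of total probability,
P(T) = P(T|1)·P(1) + P(T|2)·P(2) + P(T|3)·P(3) + P(T|4)·P(4)
      = 0.02·0.251 + 0.277·0.219 + 0.09·0.073 + 0.184·0.457
      = 0.00502 + 0.060663 + 0.00657 + 0.084088 = 0.156341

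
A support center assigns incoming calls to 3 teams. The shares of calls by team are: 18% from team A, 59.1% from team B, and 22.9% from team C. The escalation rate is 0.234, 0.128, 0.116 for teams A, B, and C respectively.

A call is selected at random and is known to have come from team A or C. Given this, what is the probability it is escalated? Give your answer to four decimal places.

P(E|S) ≈ 0.1679

Let S = {A, C}.
P(S) = 0.18 + 0.229 = 0.409.
P(E ∩ S) = 0.234·0.18 + 0.116·0.229 = 0.04212 + 0.026564 = 0.068684.
P(E | S) = 0.068684 / 0.409 = 0.167932…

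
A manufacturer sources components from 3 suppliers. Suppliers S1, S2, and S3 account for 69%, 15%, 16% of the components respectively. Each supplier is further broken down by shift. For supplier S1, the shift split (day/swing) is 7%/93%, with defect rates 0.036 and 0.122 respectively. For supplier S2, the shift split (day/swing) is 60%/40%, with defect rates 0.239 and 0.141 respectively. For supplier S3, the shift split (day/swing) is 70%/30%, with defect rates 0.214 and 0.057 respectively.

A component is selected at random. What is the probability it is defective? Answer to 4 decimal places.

P(D|S1) = 0.07·0.036 + 0.93·0.122 = 0.00252 + 0.11346 = 0.11598
P(D|S2) = 0.6·0.239 + 0.4·0.141 = 0.1434 + 0.0564 = 0.1998
P(D|S3) = 0.7·0.214 + 0.3·0.057 = 0.1498 + 0.0171 = 0.1669
Then overall,
P(D) = 0.69·0.11598 + 0.15·0.1998 + 0.16·0.1669
      = 0.0800262 + 0.02997 + 0.026704 = 0.1367002

0.1367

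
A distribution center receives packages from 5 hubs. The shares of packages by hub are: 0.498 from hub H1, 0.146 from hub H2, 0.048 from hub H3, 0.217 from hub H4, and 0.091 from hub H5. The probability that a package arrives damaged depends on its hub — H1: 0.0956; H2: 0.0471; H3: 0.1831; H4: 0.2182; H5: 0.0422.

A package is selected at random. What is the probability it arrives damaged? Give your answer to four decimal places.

By the law of total probability,
P(D) = P(D|H1)·P(H1) + P(D|H2)·P(H2) + P(D|H3)·P(H3) + P(D|H4)·P(H4) + P(D|H5)·P(H5)
      = 0.0956·0.498 + 0.0471·0.146 + 0.1831·0.048 + 0.2182·0.217 + 0.0422·0.091
      = 0.0476088 + 0.0068766 + 0.0087888 + 0.0473494 + 0.0038402 = 0.1144638

0.1145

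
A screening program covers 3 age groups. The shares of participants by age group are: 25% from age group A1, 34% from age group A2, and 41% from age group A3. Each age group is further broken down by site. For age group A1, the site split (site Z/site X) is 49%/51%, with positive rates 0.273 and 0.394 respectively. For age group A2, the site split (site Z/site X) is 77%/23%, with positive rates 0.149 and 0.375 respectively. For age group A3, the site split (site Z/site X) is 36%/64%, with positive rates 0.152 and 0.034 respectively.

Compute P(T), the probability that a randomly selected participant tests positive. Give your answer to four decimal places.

P(T|A1) = 0.49·0.273 + 0.51·0.394 = 0.13377 + 0.20094 = 0.33471
P(T|A2) = 0.77·0.149 + 0.23·0.375 = 0.11473 + 0.08625 = 0.20098
P(T|A3) = 0.36·0.152 + 0.64·0.034 = 0.05472 + 0.02176 = 0.07648
By total probability over the outer partition,
P(T) = 0.25·0.33471 + 0.34·0.20098 + 0.41·0.07648
      = 0.0836775 + 0.0683332 + 0.0313568 = 0.1833675

P(T) ≈ 0.1834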